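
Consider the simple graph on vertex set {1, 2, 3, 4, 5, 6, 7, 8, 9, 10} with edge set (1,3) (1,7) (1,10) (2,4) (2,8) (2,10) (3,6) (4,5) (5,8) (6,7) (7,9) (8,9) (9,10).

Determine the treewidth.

2

A width-2 tree decomposition is:
Bags: B1 = {3, 6, 7}  B2 = {1, 3, 7}  B3 = {1, 7, 9}  B4 = {1, 9, 10}  B5 = {8, 9, 10}  B6 = {2, 8, 10}  B7 = {2, 5, 8}  B8 = {2, 4, 5}
Tree: B1–B2, B2–B3, B3–B4, B4–B5, B5–B6, B6–B7, B7–B8
The largest bag has 3 vertices, giving width 2; this decomposition certifies tw(G) ≤ 2. For the lower bound, G contains the cycle 6–3–1–7–6, so G is not a forest; only forests have treewidth ≤ 1, hence tw(G) ≥ 2. Combining the bounds, tw(G) = 2.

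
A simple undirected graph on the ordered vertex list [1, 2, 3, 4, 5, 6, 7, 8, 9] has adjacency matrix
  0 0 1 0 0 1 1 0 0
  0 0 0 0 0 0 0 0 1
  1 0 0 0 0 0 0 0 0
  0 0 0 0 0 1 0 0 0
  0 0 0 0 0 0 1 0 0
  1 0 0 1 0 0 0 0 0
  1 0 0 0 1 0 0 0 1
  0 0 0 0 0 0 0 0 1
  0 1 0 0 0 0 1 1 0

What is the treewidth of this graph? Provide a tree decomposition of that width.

Every bag has size at most 2, so the width is 2 − 1 = 1 and tw(G) ≤ 1. Since G has at least one edge (e.g. 7–9), it is not an edgeless graph, so tw(G) ≥ 1. Hence tw(G) = 1 exactly.

Treewidth 1.
One such decomposition:
Bags: B1 = {7, 9}  B2 = {1, 7}  B3 = {2, 9}  B4 = {1, 6}  B5 = {4, 6}  B6 = {1, 3}  B7 = {5, 7}  B8 = {8, 9}
Tree: B1–B2, B1–B3, B2–B4, B4–B5, B2–B6, B2–B7, B3–B8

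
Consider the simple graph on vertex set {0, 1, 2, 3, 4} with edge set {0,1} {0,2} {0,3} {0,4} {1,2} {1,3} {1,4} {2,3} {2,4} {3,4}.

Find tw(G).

4

A width-4 tree decomposition is:
Bags: B1 = {0, 1, 2, 3, 4}
Tree: (single bag)
With just one bag of size 5, the width is 5 − 1 = 4, so tw(G) ≤ 4. On the other hand G contains the 5-clique {0, 1, 2, 3, 4}. A clique must lie in a single bag of any decomposition, so no decomposition can have width below 4. Hence tw(G) = 4 exactly.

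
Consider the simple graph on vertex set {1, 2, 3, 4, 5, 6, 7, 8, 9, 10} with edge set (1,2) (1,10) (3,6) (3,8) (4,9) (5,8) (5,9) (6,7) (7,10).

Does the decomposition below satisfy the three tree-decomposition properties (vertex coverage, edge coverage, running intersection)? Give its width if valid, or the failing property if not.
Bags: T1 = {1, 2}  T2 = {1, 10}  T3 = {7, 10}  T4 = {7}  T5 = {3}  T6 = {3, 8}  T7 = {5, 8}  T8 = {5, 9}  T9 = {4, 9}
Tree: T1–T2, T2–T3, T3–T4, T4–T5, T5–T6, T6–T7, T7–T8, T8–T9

No — vertex 6 appears in no bag.

A tree decomposition must satisfy three properties: every vertex lies in some bag; for every edge, both endpoints lie together in some bag; and for every vertex, the bags containing it form a connected subtree. Here vertex 6 appears in no bag, so the decomposition is invalid.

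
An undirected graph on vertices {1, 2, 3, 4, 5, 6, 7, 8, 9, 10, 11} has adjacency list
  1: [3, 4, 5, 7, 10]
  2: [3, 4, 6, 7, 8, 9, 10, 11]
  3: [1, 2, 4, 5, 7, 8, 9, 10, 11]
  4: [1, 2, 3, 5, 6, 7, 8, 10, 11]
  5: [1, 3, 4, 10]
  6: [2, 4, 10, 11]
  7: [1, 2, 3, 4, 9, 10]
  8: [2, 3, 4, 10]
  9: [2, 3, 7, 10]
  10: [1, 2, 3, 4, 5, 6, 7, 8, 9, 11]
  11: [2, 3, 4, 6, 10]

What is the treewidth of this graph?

4

A width-4 tree decomposition is:
Bags: B1 = {2, 3, 4, 7, 10}  B2 = {1, 3, 4, 7, 10}  B3 = {2, 3, 7, 9, 10}  B4 = {2, 3, 4, 8, 10}  B5 = {1, 3, 4, 5, 10}  B6 = {2, 3, 4, 10, 11}  B7 = {2, 4, 6, 10, 11}
Tree: B1–B2, B1–B3, B1–B4, B2–B5, B1–B6, B6–B7
Each bag holds 5 vertices, so the decomposition has width 4, which upper-bounds the treewidth. Conversely, {2, 3, 7, 9, 10} is a clique of size 5, and the vertices of any clique must share a bag in every tree decomposition; so some bag has ≥ 5 vertices and tw(G) ≥ 4. Hence tw(G) = 4 exactly.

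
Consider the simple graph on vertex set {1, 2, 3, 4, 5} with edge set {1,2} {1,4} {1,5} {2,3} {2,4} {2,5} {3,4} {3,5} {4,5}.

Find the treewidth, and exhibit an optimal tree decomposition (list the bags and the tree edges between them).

Each bag holds 4 vertices, so the decomposition has width 3, which upper-bounds the treewidth. For the lower bound, the 4 vertices {1, 2, 4, 5} are pairwise adjacent, and any tree decomposition puts a clique entirely inside one bag — forcing width ≥ 3. Combining the bounds, tw(G) = 3.

Treewidth 3.
One such decomposition:
Bags: B1 = {1, 2, 4, 5}  B2 = {2, 3, 4, 5}
Tree: B1–B2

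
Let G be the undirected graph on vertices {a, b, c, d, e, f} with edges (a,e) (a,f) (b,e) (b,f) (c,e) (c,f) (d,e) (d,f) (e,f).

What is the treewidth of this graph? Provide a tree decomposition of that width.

The largest bag has 3 vertices, giving width 2; this decomposition certifies tw(G) ≤ 2. For the lower bound, the 3 vertices {d, e, f} are pairwise adjacent, and any tree decomposition puts a clique entirely inside one bag — forcing width ≥ 2. The upper and lower bounds meet at 2, so that is the treewidth.

Treewidth 2.
Bags: B1 = {d, e, f}  B2 = {c, e, f}  B3 = {a, e, f}  B4 = {b, e, f}
Tree: B1–B2, B2–B3, B1–B4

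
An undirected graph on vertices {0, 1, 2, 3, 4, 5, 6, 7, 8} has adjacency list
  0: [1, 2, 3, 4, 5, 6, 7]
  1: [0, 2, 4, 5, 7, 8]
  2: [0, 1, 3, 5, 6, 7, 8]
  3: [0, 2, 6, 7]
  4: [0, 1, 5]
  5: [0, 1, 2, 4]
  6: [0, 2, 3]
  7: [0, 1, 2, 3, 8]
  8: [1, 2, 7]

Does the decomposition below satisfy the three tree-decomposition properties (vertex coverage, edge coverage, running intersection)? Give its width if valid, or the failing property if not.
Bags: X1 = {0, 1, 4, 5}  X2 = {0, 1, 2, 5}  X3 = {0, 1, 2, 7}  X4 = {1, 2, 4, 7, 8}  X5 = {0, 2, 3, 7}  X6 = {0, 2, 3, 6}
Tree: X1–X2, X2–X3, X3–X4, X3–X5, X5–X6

No — bags containing vertex 4 are not connected in the tree.

A tree decomposition must satisfy three properties: every vertex lies in some bag; for every edge, both endpoints lie together in some bag; and for every vertex, the bags containing it form a connected subtree. Here bags containing vertex 4 are not connected in the tree, so the decomposition is invalid.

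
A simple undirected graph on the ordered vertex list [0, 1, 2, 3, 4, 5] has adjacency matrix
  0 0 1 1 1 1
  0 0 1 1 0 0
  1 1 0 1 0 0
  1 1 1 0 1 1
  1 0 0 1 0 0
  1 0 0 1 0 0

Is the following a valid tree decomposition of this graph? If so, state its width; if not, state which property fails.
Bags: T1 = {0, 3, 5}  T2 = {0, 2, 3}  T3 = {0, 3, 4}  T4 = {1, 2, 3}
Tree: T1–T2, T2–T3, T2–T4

Every vertex of G appears in some bag (union = {0, 1, 2, 3, 4, 5}); every edge is covered by a bag; and for each vertex v the set of bags containing v is connected in the bag tree. The decomposition is therefore valid. The largest bag has 3 vertices, so the width is 2.

Yes; width 2.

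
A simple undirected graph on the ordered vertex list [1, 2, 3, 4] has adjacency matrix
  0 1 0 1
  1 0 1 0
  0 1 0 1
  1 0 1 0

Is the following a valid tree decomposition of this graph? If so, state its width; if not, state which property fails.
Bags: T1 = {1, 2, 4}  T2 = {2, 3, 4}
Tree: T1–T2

Checking the three conditions: (i) the bags cover all of {1, 2, 3, 4}; (ii) for each edge, some bag contains both endpoints; (iii) the bags containing any fixed vertex form a subtree. All hold, so the decomposition is valid with width 3 − 1 = 2.

Yes; width 2.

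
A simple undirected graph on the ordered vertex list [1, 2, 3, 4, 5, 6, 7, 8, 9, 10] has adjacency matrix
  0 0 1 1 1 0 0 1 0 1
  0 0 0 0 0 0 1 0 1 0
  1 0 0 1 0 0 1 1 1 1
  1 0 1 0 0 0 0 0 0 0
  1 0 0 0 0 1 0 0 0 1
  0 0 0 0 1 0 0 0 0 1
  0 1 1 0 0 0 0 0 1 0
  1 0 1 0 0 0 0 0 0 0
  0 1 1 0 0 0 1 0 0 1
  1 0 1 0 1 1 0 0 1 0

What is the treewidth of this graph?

2

A width-2 tree decomposition is:
Bags: B1 = {2, 7, 9}  B2 = {3, 7, 9}  B3 = {3, 9, 10}  B4 = {1, 3, 10}  B5 = {1, 3, 4}  B6 = {1, 5, 10}  B7 = {5, 6, 10}  B8 = {1, 3, 8}
Tree: B1–B2, B2–B3, B3–B4, B4–B5, B4–B6, B6–B7, B5–B8
Each bag holds 3 vertices, so the decomposition has width 2, which upper-bounds the treewidth. On the other hand G contains the 3-clique {2, 7, 9}. A clique must lie in a single bag of any decomposition, so no decomposition can have width below 2. The upper and lower bounds meet at 2, so that is the treewidth.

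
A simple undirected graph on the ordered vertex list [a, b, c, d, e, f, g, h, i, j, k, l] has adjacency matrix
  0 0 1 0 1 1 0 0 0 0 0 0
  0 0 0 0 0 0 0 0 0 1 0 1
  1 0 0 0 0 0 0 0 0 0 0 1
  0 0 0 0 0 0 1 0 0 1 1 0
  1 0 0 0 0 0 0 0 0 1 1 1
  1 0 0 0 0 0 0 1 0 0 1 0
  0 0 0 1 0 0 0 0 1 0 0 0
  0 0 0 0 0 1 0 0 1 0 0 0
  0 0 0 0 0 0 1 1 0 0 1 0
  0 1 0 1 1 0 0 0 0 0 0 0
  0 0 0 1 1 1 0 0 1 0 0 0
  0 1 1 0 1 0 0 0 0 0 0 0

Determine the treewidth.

3

A width-3 tree decomposition is:
Bags: B1 = {a, b, c, l}  B2 = {a, b, e, l}  B3 = {a, b, e, j}  B4 = {a, e, f, j}  B5 = {e, f, j, k}  B6 = {d, f, j, k}  B7 = {d, f, h, k}  B8 = {d, h, i, k}  B9 = {d, g, h, i}
Tree: B1–B2, B2–B3, B3–B4, B4–B5, B5–B6, B6–B7, B7–B8, B8–B9
Each bag holds 4 vertices, so the decomposition has width 3, which upper-bounds the treewidth. For the lower bound: the 4 vertex sets {b,c,l}, {a}, {e}, {d,f,j,k} are disjoint, each induces a connected subgraph, and every pair is joined by at least one edge of G. Contracting each set to a single vertex therefore yields K_{4} as a minor, and since treewidth is minor-monotone, tw(G) ≥ tw(K_{4}) = 3. Therefore the treewidth is 3.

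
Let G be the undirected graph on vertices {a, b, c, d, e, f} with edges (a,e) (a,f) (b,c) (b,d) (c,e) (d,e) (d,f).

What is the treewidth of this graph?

2

A width-2 tree decomposition is:
Bags: B1 = {b, c, e}  B2 = {b, d, e}  B3 = {a, d, e}  B4 = {a, d, f}
Tree: B1–B2, B2–B3, B3–B4
Every bag has size at most 3, so the width is 3 − 1 = 2 and tw(G) ≤ 2. The edges c–b–d–e–c form a cycle, so G is not a tree and its treewidth is at least 2. Hence tw(G) = 2 exactly.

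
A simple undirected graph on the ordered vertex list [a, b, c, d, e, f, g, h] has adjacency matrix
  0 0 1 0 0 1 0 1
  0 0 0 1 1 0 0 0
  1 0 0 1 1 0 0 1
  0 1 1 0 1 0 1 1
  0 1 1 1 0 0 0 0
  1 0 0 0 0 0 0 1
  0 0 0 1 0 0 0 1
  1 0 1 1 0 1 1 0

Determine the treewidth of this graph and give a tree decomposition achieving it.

Treewidth 2.
Bags: B1 = {c, d, e}  B2 = {b, d, e}  B3 = {c, d, h}  B4 = {d, g, h}  B5 = {a, c, h}  B6 = {a, f, h}
Tree: B1–B2, B1–B3, B3–B4, B3–B5, B5–B6

Each bag holds 3 vertices, so the decomposition has width 2, which upper-bounds the treewidth. Conversely, {c, d, e} is a clique of size 3, and the vertices of any clique must share a bag in every tree decomposition; so some bag has ≥ 3 vertices and tw(G) ≥ 2. The upper and lower bounds meet at 2, so that is the treewidth.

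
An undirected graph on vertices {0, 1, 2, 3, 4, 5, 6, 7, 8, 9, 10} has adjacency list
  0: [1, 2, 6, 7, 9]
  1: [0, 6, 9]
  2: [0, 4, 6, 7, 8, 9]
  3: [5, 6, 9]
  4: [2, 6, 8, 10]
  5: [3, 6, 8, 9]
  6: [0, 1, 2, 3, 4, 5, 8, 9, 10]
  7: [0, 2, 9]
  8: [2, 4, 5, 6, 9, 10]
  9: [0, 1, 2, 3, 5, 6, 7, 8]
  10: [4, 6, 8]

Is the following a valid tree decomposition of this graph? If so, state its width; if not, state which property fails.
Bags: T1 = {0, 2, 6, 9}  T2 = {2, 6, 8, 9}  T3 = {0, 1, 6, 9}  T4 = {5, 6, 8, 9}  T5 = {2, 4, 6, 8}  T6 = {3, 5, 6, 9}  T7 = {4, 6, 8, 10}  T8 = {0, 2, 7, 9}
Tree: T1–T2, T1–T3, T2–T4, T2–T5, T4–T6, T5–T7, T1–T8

Vertex coverage: the bags together contain {0, 1, 2, 3, 4, 5, 6, 7, 8, 9, 10}, the full vertex set. Edge coverage: each edge of G has both endpoints in at least one bag. Running intersection: for every vertex, the bags containing it form a connected subtree. All three properties hold, so this is a valid tree decomposition of width max|bag| − 1 = 3, and hence tw(G) ≤ 3.

Yes; width 3.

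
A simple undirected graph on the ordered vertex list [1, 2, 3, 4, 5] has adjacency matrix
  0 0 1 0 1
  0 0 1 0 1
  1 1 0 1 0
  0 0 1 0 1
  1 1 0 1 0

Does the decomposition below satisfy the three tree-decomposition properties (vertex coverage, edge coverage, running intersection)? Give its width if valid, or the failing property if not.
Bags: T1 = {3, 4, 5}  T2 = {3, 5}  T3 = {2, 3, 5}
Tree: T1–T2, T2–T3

A tree decomposition must satisfy three properties: every vertex lies in some bag; for every edge, both endpoints lie together in some bag; and for every vertex, the bags containing it form a connected subtree. Here vertex 1 appears in no bag, so the decomposition is invalid.

No — vertex 1 appears in no bag.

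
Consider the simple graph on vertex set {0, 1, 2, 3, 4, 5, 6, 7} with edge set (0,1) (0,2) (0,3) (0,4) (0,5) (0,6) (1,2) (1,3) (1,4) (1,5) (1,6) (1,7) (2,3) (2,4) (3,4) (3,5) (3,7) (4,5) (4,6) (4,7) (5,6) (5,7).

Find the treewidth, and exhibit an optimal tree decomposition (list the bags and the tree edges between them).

The largest bag has 5 vertices, giving width 4; this decomposition certifies tw(G) ≤ 4. On the other hand G contains the 5-clique {0, 1, 2, 3, 4}. A clique must lie in a single bag of any decomposition, so no decomposition can have width below 4. The upper and lower bounds meet at 4, so that is the treewidth.

Treewidth 4.
One such decomposition:
Bags: B1 = {0, 1, 3, 4, 5}  B2 = {0, 1, 4, 5, 6}  B3 = {1, 3, 4, 5, 7}  B4 = {0, 1, 2, 3, 4}
Tree: B1–B2, B1–B3, B1–B4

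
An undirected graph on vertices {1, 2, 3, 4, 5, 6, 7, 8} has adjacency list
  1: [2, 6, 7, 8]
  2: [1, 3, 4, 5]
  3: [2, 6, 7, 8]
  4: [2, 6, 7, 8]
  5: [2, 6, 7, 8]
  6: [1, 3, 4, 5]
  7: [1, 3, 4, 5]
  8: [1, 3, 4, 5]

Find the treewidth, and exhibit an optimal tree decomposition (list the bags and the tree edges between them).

Treewidth 4.
One such decomposition:
Bags: B1 = {2, 3, 6, 7, 8}  B2 = {2, 4, 6, 7, 8}  B3 = {2, 5, 6, 7, 8}  B4 = {1, 2, 6, 7, 8}
Tree: B1–B2, B2–B3, B3–B4

Each bag holds 5 vertices, so the decomposition has width 4, which upper-bounds the treewidth. For the lower bound: the 5 vertex sets {3,6}, {2,4}, {5,8}, {7}, {1} are disjoint, each induces a connected subgraph, and every pair is joined by at least one edge of G. Contracting each set to a single vertex therefore yields K_{5} as a minor, and since treewidth is minor-monotone, tw(G) ≥ tw(K_{5}) = 4. Therefore the treewidth is 4.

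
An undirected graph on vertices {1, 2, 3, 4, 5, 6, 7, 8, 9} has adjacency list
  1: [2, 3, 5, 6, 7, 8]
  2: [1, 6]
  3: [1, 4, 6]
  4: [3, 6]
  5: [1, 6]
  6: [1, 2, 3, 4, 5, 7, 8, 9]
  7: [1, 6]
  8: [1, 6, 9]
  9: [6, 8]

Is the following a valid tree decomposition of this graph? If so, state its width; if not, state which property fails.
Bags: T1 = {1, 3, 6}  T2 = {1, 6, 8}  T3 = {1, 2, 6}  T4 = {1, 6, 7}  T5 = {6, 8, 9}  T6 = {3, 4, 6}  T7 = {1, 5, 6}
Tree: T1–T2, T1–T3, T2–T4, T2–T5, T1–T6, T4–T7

Yes; width 2.

Checking the three conditions: (i) the bags cover all of {1, 2, 3, 4, 5, 6, 7, 8, 9}; (ii) for each edge, some bag contains both endpoints; (iii) the bags containing any fixed vertex form a subtree. All hold, so the decomposition is valid with width 3 − 1 = 2.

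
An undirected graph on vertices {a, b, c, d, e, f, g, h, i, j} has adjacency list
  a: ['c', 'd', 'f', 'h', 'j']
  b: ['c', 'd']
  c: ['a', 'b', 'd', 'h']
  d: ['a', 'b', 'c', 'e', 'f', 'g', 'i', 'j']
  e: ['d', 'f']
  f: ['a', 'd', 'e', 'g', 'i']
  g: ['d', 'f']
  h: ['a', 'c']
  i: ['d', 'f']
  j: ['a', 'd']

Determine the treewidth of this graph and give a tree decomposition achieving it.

Treewidth 2.
One optimal decomposition is:
Bags: B1 = {a, d, j}  B2 = {a, d, f}  B3 = {d, f, i}  B4 = {d, e, f}  B5 = {a, c, d}  B6 = {b, c, d}  B7 = {d, f, g}  B8 = {a, c, h}
Tree: B1–B2, B2–B3, B3–B4, B2–B5, B5–B6, B3–B7, B5–B8

The largest bag has 3 vertices, giving width 2; this decomposition certifies tw(G) ≤ 2. Conversely, {a, d, j} is a clique of size 3, and the vertices of any clique must share a bag in every tree decomposition; so some bag has ≥ 3 vertices and tw(G) ≥ 2. Therefore the treewidth is 2.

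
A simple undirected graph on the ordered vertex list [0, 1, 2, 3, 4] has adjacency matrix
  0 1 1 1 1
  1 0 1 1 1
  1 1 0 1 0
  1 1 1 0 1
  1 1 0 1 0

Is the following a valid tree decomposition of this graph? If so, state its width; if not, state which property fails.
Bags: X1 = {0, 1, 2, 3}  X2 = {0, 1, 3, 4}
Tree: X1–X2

Yes; width 3.

Every vertex of G appears in some bag (union = {0, 1, 2, 3, 4}); every edge is covered by a bag; and for each vertex v the set of bags containing v is connected in the bag tree. The decomposition is therefore valid. The largest bag has 4 vertices, so the width is 3.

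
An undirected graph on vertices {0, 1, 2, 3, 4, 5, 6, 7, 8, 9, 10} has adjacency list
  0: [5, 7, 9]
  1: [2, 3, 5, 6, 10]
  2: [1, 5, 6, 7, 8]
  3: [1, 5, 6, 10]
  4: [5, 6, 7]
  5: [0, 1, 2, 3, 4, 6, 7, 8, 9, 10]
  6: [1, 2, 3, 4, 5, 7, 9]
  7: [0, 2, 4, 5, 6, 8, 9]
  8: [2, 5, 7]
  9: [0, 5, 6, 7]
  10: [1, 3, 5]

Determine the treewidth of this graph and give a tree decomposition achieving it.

Every bag has size at most 4, so the width is 4 − 1 = 3 and tw(G) ≤ 3. For the lower bound, the 4 vertices {0, 5, 7, 9} are pairwise adjacent, and any tree decomposition puts a clique entirely inside one bag — forcing width ≥ 3. Combining the bounds, tw(G) = 3.

Treewidth 3.
Bags: B1 = {5, 6, 7, 9}  B2 = {4, 5, 6, 7}  B3 = {2, 5, 6, 7}  B4 = {1, 2, 5, 6}  B5 = {0, 5, 7, 9}  B6 = {1, 3, 5, 6}  B7 = {1, 3, 5, 10}  B8 = {2, 5, 7, 8}
Tree: B1–B2, B1–B3, B3–B4, B1–B5, B4–B6, B6–B7, B3–B8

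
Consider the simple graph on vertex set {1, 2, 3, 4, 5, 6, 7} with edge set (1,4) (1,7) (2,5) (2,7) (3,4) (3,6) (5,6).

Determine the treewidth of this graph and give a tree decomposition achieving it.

Treewidth 2.
Bags: B1 = {3, 5, 6}  B2 = {2, 3, 5}  B3 = {2, 3, 7}  B4 = {1, 3, 7}  B5 = {1, 3, 4}
Tree: B1–B2, B2–B3, B3–B4, B4–B5

Each bag holds 3 vertices, so the decomposition has width 2, which upper-bounds the treewidth. For the lower bound, G contains the cycle 3–6–5–2–7–1–4–3, so G is not a forest; only forests have treewidth ≤ 1, hence tw(G) ≥ 2. Therefore the treewidth is 2.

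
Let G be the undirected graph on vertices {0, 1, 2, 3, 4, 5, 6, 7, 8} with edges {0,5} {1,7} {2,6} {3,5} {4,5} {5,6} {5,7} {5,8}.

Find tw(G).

1

A width-1 tree decomposition is:
Bags: B1 = {5, 8}  B2 = {5, 7}  B3 = {0, 5}  B4 = {4, 5}  B5 = {3, 5}  B6 = {5, 6}  B7 = {1, 7}  B8 = {2, 6}
Tree: B1–B2, B2–B3, B3–B4, B2–B5, B3–B6, B2–B7, B6–B8
Each bag holds 2 vertices, so the decomposition has width 1, which upper-bounds the treewidth. G has an edge, so its treewidth is at least 1. Therefore the treewidth is 1.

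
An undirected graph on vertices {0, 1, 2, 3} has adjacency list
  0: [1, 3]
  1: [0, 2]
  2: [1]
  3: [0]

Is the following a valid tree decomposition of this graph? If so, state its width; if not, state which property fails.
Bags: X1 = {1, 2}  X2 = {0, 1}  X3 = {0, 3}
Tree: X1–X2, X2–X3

Yes; width 1.

Checking the three conditions: (i) the bags cover all of {0, 1, 2, 3}; (ii) for each edge, some bag contains both endpoints; (iii) the bags containing any fixed vertex form a subtree. All hold, so the decomposition is valid with width 2 − 1 = 1.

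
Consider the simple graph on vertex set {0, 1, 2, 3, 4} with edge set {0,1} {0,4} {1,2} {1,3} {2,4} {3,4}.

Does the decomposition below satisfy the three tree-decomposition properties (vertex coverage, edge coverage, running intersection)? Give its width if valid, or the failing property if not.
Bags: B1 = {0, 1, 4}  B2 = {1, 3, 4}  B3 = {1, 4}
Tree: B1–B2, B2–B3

No — vertex 2 appears in no bag.

A tree decomposition must satisfy three properties: every vertex lies in some bag; for every edge, both endpoints lie together in some bag; and for every vertex, the bags containing it form a connected subtree. Here vertex 2 appears in no bag, so the decomposition is invalid.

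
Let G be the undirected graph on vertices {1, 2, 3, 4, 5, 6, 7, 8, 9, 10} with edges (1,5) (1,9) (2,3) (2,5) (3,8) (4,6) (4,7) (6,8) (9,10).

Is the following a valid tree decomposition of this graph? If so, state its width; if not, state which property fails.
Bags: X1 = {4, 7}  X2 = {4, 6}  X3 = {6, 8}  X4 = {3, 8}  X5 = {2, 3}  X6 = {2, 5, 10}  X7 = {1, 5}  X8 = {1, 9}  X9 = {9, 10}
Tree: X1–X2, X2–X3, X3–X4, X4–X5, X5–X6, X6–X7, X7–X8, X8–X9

No — bags containing vertex 10 are not connected in the tree.

A tree decomposition must satisfy three properties: every vertex lies in some bag; for every edge, both endpoints lie together in some bag; and for every vertex, the bags containing it form a connected subtree. Here bags containing vertex 10 are not connected in the tree, so the decomposition is invalid.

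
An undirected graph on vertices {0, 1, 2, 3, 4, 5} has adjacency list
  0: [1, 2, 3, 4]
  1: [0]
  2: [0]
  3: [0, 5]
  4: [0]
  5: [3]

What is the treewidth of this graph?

1

A width-1 tree decomposition is:
Bags: B1 = {0, 3}  B2 = {0, 1}  B3 = {0, 4}  B4 = {0, 2}  B5 = {3, 5}
Tree: B1–B2, B1–B3, B2–B4, B1–B5
Each bag holds 2 vertices, so the decomposition has width 1, which upper-bounds the treewidth. G has an edge, so its treewidth is at least 1. Combining the bounds, tw(G) = 1.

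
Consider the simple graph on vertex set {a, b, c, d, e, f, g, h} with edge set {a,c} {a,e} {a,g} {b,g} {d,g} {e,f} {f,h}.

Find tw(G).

1

A width-1 tree decomposition is:
Bags: B1 = {a, e}  B2 = {e, f}  B3 = {a, c}  B4 = {a, g}  B5 = {f, h}  B6 = {d, g}  B7 = {b, g}
Tree: B1–B2, B1–B3, B3–B4, B2–B5, B4–B6, B4–B7
Each bag holds 2 vertices, so the decomposition has width 1, which upper-bounds the treewidth. Since G has at least one edge (e.g. e–a), it is not an edgeless graph, so tw(G) ≥ 1. Combining the bounds, tw(G) = 1.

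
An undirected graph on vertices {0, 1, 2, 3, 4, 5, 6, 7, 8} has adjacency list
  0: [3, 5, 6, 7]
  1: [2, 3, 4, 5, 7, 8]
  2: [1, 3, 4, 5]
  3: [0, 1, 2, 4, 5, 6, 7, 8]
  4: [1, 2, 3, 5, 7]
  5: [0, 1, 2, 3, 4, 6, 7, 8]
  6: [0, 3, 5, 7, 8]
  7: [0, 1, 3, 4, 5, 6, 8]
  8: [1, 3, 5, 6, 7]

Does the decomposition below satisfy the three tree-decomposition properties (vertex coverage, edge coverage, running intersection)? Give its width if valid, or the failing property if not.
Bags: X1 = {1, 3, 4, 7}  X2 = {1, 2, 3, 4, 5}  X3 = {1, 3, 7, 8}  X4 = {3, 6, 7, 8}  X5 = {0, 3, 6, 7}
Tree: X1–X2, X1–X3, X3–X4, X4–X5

No — edge (5,7) lies in no bag.

A tree decomposition must satisfy three properties: every vertex lies in some bag; for every edge, both endpoints lie together in some bag; and for every vertex, the bags containing it form a connected subtree. Here edge (5,7) lies in no bag, so the decomposition is invalid.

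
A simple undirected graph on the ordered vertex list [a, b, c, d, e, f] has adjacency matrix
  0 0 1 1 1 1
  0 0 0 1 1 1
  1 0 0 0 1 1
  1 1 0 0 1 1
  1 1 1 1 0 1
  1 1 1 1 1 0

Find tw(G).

3

A width-3 tree decomposition is:
Bags: B1 = {a, d, e, f}  B2 = {b, d, e, f}  B3 = {a, c, e, f}
Tree: B1–B2, B1–B3
The largest bag has 4 vertices, giving width 3; this decomposition certifies tw(G) ≤ 3. On the other hand G contains the 4-clique {a, d, e, f}. A clique must lie in a single bag of any decomposition, so no decomposition can have width below 3. Therefore the treewidth is 3.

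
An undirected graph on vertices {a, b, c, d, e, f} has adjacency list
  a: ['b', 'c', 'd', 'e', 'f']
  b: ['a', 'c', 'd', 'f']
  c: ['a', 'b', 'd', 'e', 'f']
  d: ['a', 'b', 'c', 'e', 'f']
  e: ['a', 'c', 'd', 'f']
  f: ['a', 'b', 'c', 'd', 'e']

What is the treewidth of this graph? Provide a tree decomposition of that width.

Treewidth 4.
One such decomposition:
Bags: B1 = {a, c, d, e, f}  B2 = {a, b, c, d, f}
Tree: B1–B2

The largest bag has 5 vertices, giving width 4; this decomposition certifies tw(G) ≤ 4. For the lower bound, the 5 vertices {a, c, d, e, f} are pairwise adjacent, and any tree decomposition puts a clique entirely inside one bag — forcing width ≥ 4. Combining the bounds, tw(G) = 4.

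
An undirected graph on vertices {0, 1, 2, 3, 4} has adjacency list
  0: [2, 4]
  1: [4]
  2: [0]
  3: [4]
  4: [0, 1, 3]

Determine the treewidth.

A width-1 tree decomposition is:
Bags: B1 = {1, 4}  B2 = {3, 4}  B3 = {0, 4}  B4 = {0, 2}
Tree: B1–B2, B2–B3, B3–B4
Each bag holds 2 vertices, so the decomposition has width 1, which upper-bounds the treewidth. G has an edge, so its treewidth is at least 1. Combining the bounds, tw(G) = 1.

1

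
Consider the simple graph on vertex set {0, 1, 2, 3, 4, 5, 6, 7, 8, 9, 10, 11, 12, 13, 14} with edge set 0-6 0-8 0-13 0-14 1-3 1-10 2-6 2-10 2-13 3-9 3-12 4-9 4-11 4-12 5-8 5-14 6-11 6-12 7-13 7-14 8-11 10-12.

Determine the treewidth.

A width-3 tree decomposition is:
Bags: B1 = {1, 3, 9, 10}  B2 = {3, 9, 10, 12}  B3 = {4, 9, 10, 12}  B4 = {2, 4, 10, 12}  B5 = {2, 4, 6, 12}  B6 = {2, 4, 6, 11}  B7 = {2, 6, 11, 13}  B8 = {0, 6, 11, 13}  B9 = {0, 8, 11, 13}  B10 = {0, 7, 8, 13}  B11 = {0, 7, 8, 14}  B12 = {5, 7, 8, 14}
Tree: B1–B2, B2–B3, B3–B4, B4–B5, B5–B6, B6–B7, B7–B8, B8–B9, B9–B10, B10–B11, B11–B12
Every bag has size at most 4, so the width is 4 − 1 = 3 and tw(G) ≤ 3. For the lower bound: the 4 vertex sets {1,3,9}, {10}, {12}, {2,4,6,11} are disjoint, each induces a connected subgraph, and every pair is joined by at least one edge of G. Contracting each set to a single vertex therefore yields K_{4} as a minor, and since treewidth is minor-monotone, tw(G) ≥ tw(K_{4}) = 3. Therefore the treewidth is 3.

3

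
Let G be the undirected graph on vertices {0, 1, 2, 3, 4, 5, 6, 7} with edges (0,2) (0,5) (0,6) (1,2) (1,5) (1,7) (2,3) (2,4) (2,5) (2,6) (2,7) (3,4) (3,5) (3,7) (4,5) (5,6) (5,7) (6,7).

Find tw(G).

A width-3 tree decomposition is:
Bags: B1 = {2, 5, 6, 7}  B2 = {2, 3, 5, 7}  B3 = {2, 3, 4, 5}  B4 = {1, 2, 5, 7}  B5 = {0, 2, 5, 6}
Tree: B1–B2, B2–B3, B2–B4, B1–B5
Every bag has size at most 4, so the width is 4 − 1 = 3 and tw(G) ≤ 3. For the lower bound, the 4 vertices {0, 2, 5, 6} are pairwise adjacent, and any tree decomposition puts a clique entirely inside one bag — forcing width ≥ 3. Therefore the treewidth is 3.

3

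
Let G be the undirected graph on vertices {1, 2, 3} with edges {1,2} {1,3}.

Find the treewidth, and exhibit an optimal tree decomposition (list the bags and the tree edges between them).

The largest bag has 2 vertices, giving width 1; this decomposition certifies tw(G) ≤ 1. G has an edge, so its treewidth is at least 1. Combining the bounds, tw(G) = 1.

Treewidth 1.
One optimal decomposition is:
Bags: B1 = {1, 2}  B2 = {1, 3}
Tree: B1–B2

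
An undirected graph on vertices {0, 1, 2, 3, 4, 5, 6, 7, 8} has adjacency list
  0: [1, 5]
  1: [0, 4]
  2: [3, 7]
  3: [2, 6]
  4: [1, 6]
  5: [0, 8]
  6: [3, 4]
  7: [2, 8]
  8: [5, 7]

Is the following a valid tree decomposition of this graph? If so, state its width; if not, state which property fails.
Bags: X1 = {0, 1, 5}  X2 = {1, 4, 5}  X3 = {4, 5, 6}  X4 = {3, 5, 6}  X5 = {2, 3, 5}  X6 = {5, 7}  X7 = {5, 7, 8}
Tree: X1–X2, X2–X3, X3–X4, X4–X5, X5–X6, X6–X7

A tree decomposition must satisfy three properties: every vertex lies in some bag; for every edge, both endpoints lie together in some bag; and for every vertex, the bags containing it form a connected subtree. Here edge (2,7) lies in no bag, so the decomposition is invalid.

No — edge (2,7) lies in no bag.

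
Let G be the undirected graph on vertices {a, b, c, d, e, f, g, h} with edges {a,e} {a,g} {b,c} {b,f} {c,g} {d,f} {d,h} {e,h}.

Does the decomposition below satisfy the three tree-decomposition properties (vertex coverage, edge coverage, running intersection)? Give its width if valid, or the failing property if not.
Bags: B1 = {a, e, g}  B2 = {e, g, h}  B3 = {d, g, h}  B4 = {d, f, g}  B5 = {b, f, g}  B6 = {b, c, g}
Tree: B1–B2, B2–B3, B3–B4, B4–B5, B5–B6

Checking the three conditions: (i) the bags cover all of {a, b, c, d, e, f, g, h}; (ii) for each edge, some bag contains both endpoints; (iii) the bags containing any fixed vertex form a subtree. All hold, so the decomposition is valid with width 3 − 1 = 2.

Yes; width 2.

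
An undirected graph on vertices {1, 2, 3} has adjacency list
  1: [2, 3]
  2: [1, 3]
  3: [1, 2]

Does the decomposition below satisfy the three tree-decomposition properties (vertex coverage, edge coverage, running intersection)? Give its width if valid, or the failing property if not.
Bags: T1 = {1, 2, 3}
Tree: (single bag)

Yes; width 2.

Vertex coverage: the bags together contain {1, 2, 3}, the full vertex set. Edge coverage: each edge of G has both endpoints in at least one bag. Running intersection: for every vertex, the bags containing it form a connected subtree. All three properties hold, so this is a valid tree decomposition of width max|bag| − 1 = 2, and hence tw(G) ≤ 2.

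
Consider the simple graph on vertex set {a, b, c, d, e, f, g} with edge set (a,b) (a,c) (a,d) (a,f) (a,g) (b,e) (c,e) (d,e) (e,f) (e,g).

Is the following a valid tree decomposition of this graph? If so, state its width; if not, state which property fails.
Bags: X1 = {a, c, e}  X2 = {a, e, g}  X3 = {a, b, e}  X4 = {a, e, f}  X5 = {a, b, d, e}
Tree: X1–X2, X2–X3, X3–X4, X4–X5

A tree decomposition must satisfy three properties: every vertex lies in some bag; for every edge, both endpoints lie together in some bag; and for every vertex, the bags containing it form a connected subtree. Here bags containing vertex b are not connected in the tree, so the decomposition is invalid.

No — bags containing vertex b are not connected in the tree.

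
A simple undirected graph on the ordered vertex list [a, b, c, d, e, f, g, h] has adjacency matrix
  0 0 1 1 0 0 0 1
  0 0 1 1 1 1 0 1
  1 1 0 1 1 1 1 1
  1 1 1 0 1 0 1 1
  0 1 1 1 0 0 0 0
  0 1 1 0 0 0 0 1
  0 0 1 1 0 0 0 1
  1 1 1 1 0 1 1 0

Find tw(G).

A width-3 tree decomposition is:
Bags: B1 = {b, c, d, h}  B2 = {b, c, d, e}  B3 = {a, c, d, h}  B4 = {c, d, g, h}  B5 = {b, c, f, h}
Tree: B1–B2, B1–B3, B1–B4, B1–B5
Every bag has size at most 4, so the width is 4 − 1 = 3 and tw(G) ≤ 3. On the other hand G contains the 4-clique {b, c, d, e}. A clique must lie in a single bag of any decomposition, so no decomposition can have width below 3. The upper and lower bounds meet at 3, so that is the treewidth.

3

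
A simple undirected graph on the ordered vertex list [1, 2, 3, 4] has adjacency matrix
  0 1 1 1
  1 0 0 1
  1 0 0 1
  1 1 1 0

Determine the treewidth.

A width-2 tree decomposition is:
Bags: B1 = {1, 3, 4}  B2 = {1, 2, 4}
Tree: B1–B2
Every bag has size at most 3, so the width is 3 − 1 = 2 and tw(G) ≤ 2. On the other hand G contains the 3-clique {1, 2, 4}. A clique must lie in a single bag of any decomposition, so no decomposition can have width below 2. Combining the bounds, tw(G) = 2.

2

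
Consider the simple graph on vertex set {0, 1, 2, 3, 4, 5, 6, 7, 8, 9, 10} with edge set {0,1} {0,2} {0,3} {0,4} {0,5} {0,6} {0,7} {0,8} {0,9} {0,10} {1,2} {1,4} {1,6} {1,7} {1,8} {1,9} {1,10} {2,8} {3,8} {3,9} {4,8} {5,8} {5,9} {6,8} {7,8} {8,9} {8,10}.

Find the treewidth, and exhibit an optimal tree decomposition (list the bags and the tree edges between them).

Each bag holds 4 vertices, so the decomposition has width 3, which upper-bounds the treewidth. For the lower bound, the 4 vertices {0, 1, 2, 8} are pairwise adjacent, and any tree decomposition puts a clique entirely inside one bag — forcing width ≥ 3. The upper and lower bounds meet at 3, so that is the treewidth.

Treewidth 3.
One optimal decomposition is:
Bags: B1 = {0, 1, 8, 9}  B2 = {0, 1, 2, 8}  B3 = {0, 1, 8, 10}  B4 = {0, 1, 6, 8}  B5 = {0, 1, 4, 8}  B6 = {0, 5, 8, 9}  B7 = {0, 3, 8, 9}  B8 = {0, 1, 7, 8}
Tree: B1–B2, B2–B3, B1–B4, B3–B5, B1–B6, B1–B7, B2–B8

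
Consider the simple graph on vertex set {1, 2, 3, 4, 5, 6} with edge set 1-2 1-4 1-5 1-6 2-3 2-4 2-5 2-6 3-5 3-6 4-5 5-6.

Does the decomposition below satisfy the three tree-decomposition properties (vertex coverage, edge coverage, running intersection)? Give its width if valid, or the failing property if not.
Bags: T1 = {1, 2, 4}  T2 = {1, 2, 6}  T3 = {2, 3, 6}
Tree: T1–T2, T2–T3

A tree decomposition must satisfy three properties: every vertex lies in some bag; for every edge, both endpoints lie together in some bag; and for every vertex, the bags containing it form a connected subtree. Here vertex 5 appears in no bag, so the decomposition is invalid.

No — vertex 5 appears in no bag.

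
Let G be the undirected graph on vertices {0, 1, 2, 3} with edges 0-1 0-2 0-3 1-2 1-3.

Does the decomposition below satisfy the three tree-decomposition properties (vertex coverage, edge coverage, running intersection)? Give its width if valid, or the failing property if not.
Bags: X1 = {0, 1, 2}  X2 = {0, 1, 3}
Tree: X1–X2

Vertex coverage: the bags together contain {0, 1, 2, 3}, the full vertex set. Edge coverage: each edge of G has both endpoints in at least one bag. Running intersection: for every vertex, the bags containing it form a connected subtree. All three properties hold, so this is a valid tree decomposition of width max|bag| − 1 = 2, and hence tw(G) ≤ 2.

Yes; width 2.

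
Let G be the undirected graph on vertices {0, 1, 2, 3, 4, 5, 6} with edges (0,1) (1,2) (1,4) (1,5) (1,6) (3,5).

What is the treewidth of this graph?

A width-1 tree decomposition is:
Bags: B1 = {0, 1}  B2 = {1, 5}  B3 = {3, 5}  B4 = {1, 6}  B5 = {1, 4}  B6 = {1, 2}
Tree: B1–B2, B2–B3, B1–B4, B2–B5, B2–B6
The largest bag has 2 vertices, giving width 1; this decomposition certifies tw(G) ≤ 1. Since G has at least one edge (e.g. 1–0), it is not an edgeless graph, so tw(G) ≥ 1. Hence tw(G) = 1 exactly.

1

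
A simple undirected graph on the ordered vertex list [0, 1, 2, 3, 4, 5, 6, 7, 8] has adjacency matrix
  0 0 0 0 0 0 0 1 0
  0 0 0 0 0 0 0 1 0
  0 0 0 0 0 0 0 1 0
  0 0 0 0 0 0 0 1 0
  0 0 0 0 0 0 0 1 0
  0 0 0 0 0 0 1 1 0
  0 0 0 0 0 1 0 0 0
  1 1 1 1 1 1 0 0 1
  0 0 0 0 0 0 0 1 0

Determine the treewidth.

A width-1 tree decomposition is:
Bags: B1 = {2, 7}  B2 = {3, 7}  B3 = {7, 8}  B4 = {5, 7}  B5 = {1, 7}  B6 = {4, 7}  B7 = {0, 7}  B8 = {5, 6}
Tree: B1–B2, B2–B3, B3–B4, B2–B5, B5–B6, B3–B7, B4–B8
Every bag has size at most 2, so the width is 2 − 1 = 1 and tw(G) ≤ 1. G has an edge, so its treewidth is at least 1. Combining the bounds, tw(G) = 1.

1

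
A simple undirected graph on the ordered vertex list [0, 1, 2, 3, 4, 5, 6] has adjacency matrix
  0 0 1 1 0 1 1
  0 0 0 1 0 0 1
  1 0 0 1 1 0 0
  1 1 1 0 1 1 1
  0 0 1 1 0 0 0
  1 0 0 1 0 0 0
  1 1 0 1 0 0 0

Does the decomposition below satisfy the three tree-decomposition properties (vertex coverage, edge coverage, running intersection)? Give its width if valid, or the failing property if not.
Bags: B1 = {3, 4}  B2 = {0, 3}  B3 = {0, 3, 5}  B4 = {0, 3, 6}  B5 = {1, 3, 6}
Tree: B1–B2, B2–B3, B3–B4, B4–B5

A tree decomposition must satisfy three properties: every vertex lies in some bag; for every edge, both endpoints lie together in some bag; and for every vertex, the bags containing it form a connected subtree. Here vertex 2 appears in no bag, so the decomposition is invalid.

No — vertex 2 appears in no bag.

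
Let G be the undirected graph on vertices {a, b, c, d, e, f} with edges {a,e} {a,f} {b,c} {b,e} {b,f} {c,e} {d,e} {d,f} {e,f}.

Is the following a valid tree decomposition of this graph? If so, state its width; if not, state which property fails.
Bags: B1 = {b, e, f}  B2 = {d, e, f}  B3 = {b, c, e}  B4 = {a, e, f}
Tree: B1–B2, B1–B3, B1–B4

Every vertex of G appears in some bag (union = {a, b, c, d, e, f}); every edge is covered by a bag; and for each vertex v the set of bags containing v is connected in the bag tree. The decomposition is therefore valid. The largest bag has 3 vertices, so the width is 2.

Yes; width 2.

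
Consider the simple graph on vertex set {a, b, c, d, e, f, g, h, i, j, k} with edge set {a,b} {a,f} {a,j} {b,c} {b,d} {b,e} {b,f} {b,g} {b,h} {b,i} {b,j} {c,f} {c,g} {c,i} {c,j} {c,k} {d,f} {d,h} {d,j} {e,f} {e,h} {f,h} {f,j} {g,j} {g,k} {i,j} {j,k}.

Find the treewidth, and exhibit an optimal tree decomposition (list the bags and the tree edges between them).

The largest bag has 4 vertices, giving width 3; this decomposition certifies tw(G) ≤ 3. Conversely, {c, g, j, k} is a clique of size 4, and the vertices of any clique must share a bag in every tree decomposition; so some bag has ≥ 4 vertices and tw(G) ≥ 3. Combining the bounds, tw(G) = 3.

Treewidth 3.
Bags: B1 = {b, c, f, j}  B2 = {a, b, f, j}  B3 = {b, c, i, j}  B4 = {b, c, g, j}  B5 = {b, d, f, j}  B6 = {b, d, f, h}  B7 = {c, g, j, k}  B8 = {b, e, f, h}
Tree: B1–B2, B1–B3, B1–B4, B1–B5, B5–B6, B4–B7, B6–B8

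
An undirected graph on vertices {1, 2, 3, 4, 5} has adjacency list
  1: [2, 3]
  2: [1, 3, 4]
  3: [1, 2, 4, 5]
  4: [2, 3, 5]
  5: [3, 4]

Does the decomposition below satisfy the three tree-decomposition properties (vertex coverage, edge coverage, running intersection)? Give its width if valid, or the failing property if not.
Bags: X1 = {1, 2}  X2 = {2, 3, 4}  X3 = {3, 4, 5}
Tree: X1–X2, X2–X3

A tree decomposition must satisfy three properties: every vertex lies in some bag; for every edge, both endpoints lie together in some bag; and for every vertex, the bags containing it form a connected subtree. Here edge (3,1) lies in no bag, so the decomposition is invalid.

No — edge (3,1) lies in no bag.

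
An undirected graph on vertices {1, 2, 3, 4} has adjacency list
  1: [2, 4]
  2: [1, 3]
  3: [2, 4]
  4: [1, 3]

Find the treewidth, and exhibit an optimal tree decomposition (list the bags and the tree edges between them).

The largest bag has 3 vertices, giving width 2; this decomposition certifies tw(G) ≤ 2. The edges 2–3–4–1–2 form a cycle, so G is not a tree and its treewidth is at least 2. Combining the bounds, tw(G) = 2.

Treewidth 2.
One such decomposition:
Bags: B1 = {2, 3, 4}  B2 = {1, 2, 4}
Tree: B1–B2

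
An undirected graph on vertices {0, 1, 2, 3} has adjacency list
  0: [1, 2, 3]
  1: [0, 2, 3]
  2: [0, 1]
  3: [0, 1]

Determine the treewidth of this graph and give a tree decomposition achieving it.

Treewidth 2.
Bags: B1 = {0, 1, 3}  B2 = {0, 1, 2}
Tree: B1–B2

Each bag holds 3 vertices, so the decomposition has width 2, which upper-bounds the treewidth. For the lower bound, the 3 vertices {0, 1, 2} are pairwise adjacent, and any tree decomposition puts a clique entirely inside one bag — forcing width ≥ 2. The upper and lower bounds meet at 2, so that is the treewidth.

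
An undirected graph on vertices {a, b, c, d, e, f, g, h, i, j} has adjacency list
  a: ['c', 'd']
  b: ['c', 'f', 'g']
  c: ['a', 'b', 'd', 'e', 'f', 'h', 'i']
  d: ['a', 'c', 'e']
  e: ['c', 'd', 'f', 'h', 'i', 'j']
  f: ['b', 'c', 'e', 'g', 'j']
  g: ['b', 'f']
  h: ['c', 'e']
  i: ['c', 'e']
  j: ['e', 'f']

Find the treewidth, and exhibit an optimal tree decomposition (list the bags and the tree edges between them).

Treewidth 2.
Bags: B1 = {b, f, g}  B2 = {b, c, f}  B3 = {c, e, f}  B4 = {c, e, h}  B5 = {e, f, j}  B6 = {c, d, e}  B7 = {a, c, d}  B8 = {c, e, i}
Tree: B1–B2, B2–B3, B3–B4, B3–B5, B4–B6, B6–B7, B4–B8

Every bag has size at most 3, so the width is 3 − 1 = 2 and tw(G) ≤ 2. Conversely, {b, f, g} is a clique of size 3, and the vertices of any clique must share a bag in every tree decomposition; so some bag has ≥ 3 vertices and tw(G) ≥ 2. The upper and lower bounds meet at 2, so that is the treewidth.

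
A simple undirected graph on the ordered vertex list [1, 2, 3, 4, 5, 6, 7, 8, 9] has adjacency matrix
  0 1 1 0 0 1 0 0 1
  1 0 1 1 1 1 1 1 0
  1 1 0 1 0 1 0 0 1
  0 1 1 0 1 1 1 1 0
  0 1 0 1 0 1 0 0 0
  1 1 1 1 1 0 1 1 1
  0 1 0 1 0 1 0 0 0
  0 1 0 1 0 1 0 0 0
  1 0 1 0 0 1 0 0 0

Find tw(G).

3

A width-3 tree decomposition is:
Bags: B1 = {1, 2, 3, 6}  B2 = {2, 3, 4, 6}  B3 = {2, 4, 6, 7}  B4 = {2, 4, 6, 8}  B5 = {1, 3, 6, 9}  B6 = {2, 4, 5, 6}
Tree: B1–B2, B2–B3, B2–B4, B1–B5, B4–B6
Every bag has size at most 4, so the width is 4 − 1 = 3 and tw(G) ≤ 3. For the lower bound, the 4 vertices {1, 3, 6, 9} are pairwise adjacent, and any tree decomposition puts a clique entirely inside one bag — forcing width ≥ 3. Therefore the treewidth is 3.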